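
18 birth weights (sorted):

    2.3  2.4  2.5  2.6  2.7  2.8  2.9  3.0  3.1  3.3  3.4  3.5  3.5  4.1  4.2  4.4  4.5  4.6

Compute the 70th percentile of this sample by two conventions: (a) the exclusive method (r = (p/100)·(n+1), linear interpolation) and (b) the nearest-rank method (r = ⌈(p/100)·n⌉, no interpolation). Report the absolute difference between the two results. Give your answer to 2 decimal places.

0.18

n = 18.
(a) r = 13.3; between ranks 13 (3.5) and 14 (4.1): 3.68.
(b) the nearest-rank method: rank 13 → 3.5.
|3.68 − 3.5| = 0.18.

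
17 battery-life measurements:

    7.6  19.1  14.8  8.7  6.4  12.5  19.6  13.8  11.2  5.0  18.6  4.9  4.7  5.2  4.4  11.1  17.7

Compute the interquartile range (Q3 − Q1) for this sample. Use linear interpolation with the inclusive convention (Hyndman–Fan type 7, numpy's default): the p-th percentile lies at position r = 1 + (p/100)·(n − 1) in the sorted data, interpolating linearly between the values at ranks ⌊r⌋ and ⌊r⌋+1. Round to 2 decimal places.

Sorted: 4.4, 4.7, 4.9, 5.0, 5.2, 6.4, 7.6, 8.7, 11.1, 11.2, 12.5, 13.8, 14.8, 17.7, 18.6, 19.1, 19.6.
n = 17.
P25: r = 5 (integer) → 5.2.
P75: r = 13 (integer) → 14.8.
Difference: 14.8 − 5.2 = 9.6.

9.60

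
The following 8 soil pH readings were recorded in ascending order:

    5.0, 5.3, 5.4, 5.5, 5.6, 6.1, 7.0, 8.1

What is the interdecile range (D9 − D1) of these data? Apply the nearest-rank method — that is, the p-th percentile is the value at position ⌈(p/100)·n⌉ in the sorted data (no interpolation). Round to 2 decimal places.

3.10

n = 8.
P10: rank ⌈10/100·8⌉ = 1 → 5.
P90: rank ⌈90/100·8⌉ = 8 → 8.1.
Difference: 8.1 − 5 = 3.1.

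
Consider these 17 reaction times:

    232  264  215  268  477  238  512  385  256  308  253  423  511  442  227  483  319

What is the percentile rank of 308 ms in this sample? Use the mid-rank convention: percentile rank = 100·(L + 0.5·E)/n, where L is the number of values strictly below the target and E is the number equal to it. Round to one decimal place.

Sorted: 215, 227, 232, 238, 253, 256, 264, 268, 308, 319, 385, 423, 442, 477, 483, 511, 512.
Count below 308: L = 8; count equal: E = 1; n = 17.
Percentile rank = 100·(8 + 0.5·1)/17 = 100·8.5/17 = 50.

50.0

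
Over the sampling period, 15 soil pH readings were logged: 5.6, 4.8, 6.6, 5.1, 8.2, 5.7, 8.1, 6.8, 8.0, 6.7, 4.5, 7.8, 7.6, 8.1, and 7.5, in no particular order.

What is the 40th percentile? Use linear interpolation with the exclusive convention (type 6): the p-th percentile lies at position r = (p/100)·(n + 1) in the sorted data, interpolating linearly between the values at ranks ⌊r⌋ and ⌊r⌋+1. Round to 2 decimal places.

6.64

Sorted: 4.5, 4.8, 5.1, 5.6, 5.7, 6.6, 6.7, 6.8, 7.5, 7.6, 7.8, 8.0, 8.1, 8.1, 8.2.
n = 15.
r = (40/100)·(15 + 1) = 6.4.
Rank 6 is 6.6 and rank 7 is 6.7.
Interpolate: 6.6 + 0.4·(6.7 − 6.6) = 6.6 + 0.4·0.1 = 6.64.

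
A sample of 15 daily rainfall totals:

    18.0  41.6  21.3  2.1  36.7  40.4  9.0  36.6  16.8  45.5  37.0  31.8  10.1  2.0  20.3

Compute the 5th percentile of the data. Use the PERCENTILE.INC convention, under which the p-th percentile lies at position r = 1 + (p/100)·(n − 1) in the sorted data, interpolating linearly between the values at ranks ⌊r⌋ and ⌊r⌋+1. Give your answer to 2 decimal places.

2.07

Sorted: 2.0, 2.1, 9.0, 10.1, 16.8, 18.0, 20.3, 21.3, 31.8, 36.6, 36.7, 37.0, 40.4, 41.6, 45.5.
n = 15.
r = 1 + (5/100)·(15 − 1) = 1 + 0.7 = 1.7.
Rank 1 is 2.0 and rank 2 is 2.1.
Interpolate: 2.0 + 0.7·(2.1 − 2.0) = 2.0 + 0.7·0.1 = 2.07.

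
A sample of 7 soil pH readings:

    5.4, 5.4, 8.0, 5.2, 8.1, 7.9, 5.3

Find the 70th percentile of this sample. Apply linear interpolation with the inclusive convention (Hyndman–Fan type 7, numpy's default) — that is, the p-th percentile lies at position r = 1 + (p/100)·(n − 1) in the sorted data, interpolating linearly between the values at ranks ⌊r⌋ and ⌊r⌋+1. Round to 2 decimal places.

Sorted: 5.2, 5.3, 5.4, 5.4, 7.9, 8.0, 8.1.
n = 7.
r = 1 + (70/100)·(7 − 1) = 1 + 4.2 = 5.2.
Rank 5 is 7.9 and rank 6 is 8.0.
Interpolate: 7.9 + 0.2·(8.0 − 7.9) = 7.9 + 0.2·0.1 = 7.92.

7.92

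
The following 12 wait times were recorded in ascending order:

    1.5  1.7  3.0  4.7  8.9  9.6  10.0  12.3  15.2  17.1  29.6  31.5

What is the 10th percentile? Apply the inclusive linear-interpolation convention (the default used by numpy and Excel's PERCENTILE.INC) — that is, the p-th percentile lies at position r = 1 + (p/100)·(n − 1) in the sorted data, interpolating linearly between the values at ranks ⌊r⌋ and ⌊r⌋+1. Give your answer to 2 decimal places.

1.83

n = 12.
r = 1 + (10/100)·(12 − 1) = 1 + 1.1 = 2.1.
Rank 2 is 1.7 and rank 3 is 3.0.
Interpolate: 1.7 + 0.1·(3.0 − 1.7) = 1.7 + 0.1·1.3 = 1.83.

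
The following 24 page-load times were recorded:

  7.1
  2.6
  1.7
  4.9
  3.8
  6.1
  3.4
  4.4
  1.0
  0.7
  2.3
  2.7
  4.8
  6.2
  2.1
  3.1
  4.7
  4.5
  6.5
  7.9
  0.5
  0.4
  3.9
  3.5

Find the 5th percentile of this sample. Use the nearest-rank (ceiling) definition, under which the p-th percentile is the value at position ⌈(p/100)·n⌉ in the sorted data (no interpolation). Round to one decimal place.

Sorted: 0.4, 0.5, 0.7, 1.0, 1.7, 2.1, 2.3, 2.6, 2.7, 3.1, 3.4, 3.5, 3.8, 3.9, 4.4, 4.5, 4.7, 4.8, 4.9, 6.1, 6.2, 6.5, 7.1, 7.9.
n = 24.
Position = ⌈5/100 · 24⌉ = ⌈1.2⌉ = 2.
The value at rank 2 is 0.5.

0.5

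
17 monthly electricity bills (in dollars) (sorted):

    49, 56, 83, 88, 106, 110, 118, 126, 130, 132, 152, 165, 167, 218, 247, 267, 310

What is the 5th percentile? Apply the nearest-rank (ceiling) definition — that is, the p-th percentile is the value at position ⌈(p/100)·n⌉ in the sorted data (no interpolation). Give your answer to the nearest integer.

49

n = 17.
Position = ⌈5/100 · 17⌉ = ⌈0.85⌉ = 1.
The value at rank 1 is 49.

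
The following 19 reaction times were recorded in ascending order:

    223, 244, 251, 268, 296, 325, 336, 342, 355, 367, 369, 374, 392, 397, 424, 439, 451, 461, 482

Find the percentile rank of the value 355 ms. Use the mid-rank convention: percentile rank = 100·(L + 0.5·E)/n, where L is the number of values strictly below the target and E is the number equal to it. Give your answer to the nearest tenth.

44.7

Count below 355: L = 8; count equal: E = 1; n = 19.
Percentile rank = 100·(8 + 0.5·1)/19 = 100·8.5/19 = 44.74.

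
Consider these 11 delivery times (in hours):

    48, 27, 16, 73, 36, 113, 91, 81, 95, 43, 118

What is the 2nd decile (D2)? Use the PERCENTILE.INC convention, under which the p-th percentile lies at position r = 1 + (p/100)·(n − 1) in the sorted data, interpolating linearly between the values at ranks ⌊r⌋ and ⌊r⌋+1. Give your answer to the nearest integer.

Sorted: 16, 27, 36, 43, 48, 73, 81, 91, 95, 113, 118.
n = 11.
r = 1 + (20/100)·(11 − 1) = 1 + 2 = 3.
r is an integer, so P20 is the value at rank 3: 36.

36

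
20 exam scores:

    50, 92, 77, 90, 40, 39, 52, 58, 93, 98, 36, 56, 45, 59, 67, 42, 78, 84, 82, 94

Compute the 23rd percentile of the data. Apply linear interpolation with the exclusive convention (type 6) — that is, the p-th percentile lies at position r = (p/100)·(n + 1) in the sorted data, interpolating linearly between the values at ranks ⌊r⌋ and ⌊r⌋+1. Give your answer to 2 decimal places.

Sorted: 36, 39, 40, 42, 45, 50, 52, 56, 58, 59, 67, 77, 78, 82, 84, 90, 92, 93, 94, 98.
n = 20.
r = (23/100)·(20 + 1) = 4.83.
Rank 4 is 42 and rank 5 is 45.
Interpolate: 42 + 0.83·(45 − 42) = 42 + 0.83·3 = 44.49.

44.49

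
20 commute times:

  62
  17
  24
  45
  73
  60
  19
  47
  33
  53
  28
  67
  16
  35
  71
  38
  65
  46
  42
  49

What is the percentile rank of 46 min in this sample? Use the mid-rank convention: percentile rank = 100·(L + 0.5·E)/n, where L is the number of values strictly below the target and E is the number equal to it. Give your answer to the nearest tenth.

Sorted: 16, 17, 19, 24, 28, 33, 35, 38, 42, 45, 46, 47, 49, 53, 60, 62, 65, 67, 71, 73.
Count below 46: L = 10; count equal: E = 1; n = 20.
Percentile rank = 100·(10 + 0.5·1)/20 = 100·10.5/20 = 52.5.

52.5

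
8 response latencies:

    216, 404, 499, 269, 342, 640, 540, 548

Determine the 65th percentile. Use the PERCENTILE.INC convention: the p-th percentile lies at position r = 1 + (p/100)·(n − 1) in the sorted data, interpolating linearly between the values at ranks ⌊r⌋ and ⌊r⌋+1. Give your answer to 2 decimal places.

521.55

Sorted: 216, 269, 342, 404, 499, 540, 548, 640.
n = 8.
r = 1 + (65/100)·(8 − 1) = 1 + 4.55 = 5.55.
Rank 5 is 499 and rank 6 is 540.
Interpolate: 499 + 0.55·(540 − 499) = 499 + 0.55·41 = 521.55.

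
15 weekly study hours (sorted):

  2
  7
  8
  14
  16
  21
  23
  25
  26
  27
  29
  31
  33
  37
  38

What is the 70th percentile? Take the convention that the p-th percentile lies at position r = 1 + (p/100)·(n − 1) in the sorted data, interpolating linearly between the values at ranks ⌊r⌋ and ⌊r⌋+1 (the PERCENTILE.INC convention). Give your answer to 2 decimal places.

28.60

n = 15.
r = 1 + (70/100)·(15 − 1) = 1 + 9.8 = 10.8.
Rank 10 is 27 and rank 11 is 29.
Interpolate: 27 + 0.8·(29 − 27) = 27 + 0.8·2 = 28.6.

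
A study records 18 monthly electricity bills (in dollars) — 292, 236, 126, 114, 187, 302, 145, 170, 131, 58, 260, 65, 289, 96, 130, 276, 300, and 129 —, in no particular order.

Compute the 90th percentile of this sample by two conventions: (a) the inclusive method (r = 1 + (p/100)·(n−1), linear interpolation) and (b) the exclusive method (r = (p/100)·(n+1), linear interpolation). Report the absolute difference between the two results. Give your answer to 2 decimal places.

Sorted: 58, 65, 96, 114, 126, 129, 130, 131, 145, 170, 187, 236, 260, 276, 289, 292, 300, 302.
n = 18.
(a) r = 16.3; between ranks 16 (292) and 17 (300): 294.4.
(b) r = 17.1; between ranks 17 (300) and 18 (302): 300.2.
|294.4 − 300.2| = 5.8.

5.80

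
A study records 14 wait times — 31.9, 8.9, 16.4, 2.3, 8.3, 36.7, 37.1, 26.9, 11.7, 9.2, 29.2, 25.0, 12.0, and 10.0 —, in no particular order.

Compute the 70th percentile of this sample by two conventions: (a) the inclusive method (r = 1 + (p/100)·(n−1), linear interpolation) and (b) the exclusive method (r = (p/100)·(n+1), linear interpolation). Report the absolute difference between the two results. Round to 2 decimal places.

0.92

Sorted: 2.3, 8.3, 8.9, 9.2, 10.0, 11.7, 12.0, 16.4, 25.0, 26.9, 29.2, 31.9, 36.7, 37.1.
n = 14.
(a) r = 10.1; between ranks 10 (26.9) and 11 (29.2): 27.13.
(b) r = 10.5; between ranks 10 (26.9) and 11 (29.2): 28.05.
|27.13 − 28.05| = 0.92.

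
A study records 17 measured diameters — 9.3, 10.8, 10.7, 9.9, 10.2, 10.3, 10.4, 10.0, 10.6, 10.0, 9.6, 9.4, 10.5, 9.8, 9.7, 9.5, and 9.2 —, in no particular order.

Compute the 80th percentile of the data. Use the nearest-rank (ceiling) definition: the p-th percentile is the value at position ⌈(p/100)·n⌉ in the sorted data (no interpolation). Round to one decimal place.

10.5

Sorted: 9.2, 9.3, 9.4, 9.5, 9.6, 9.7, 9.8, 9.9, 10.0, 10.0, 10.2, 10.3, 10.4, 10.5, 10.6, 10.7, 10.8.
n = 17.
Position = ⌈80/100 · 17⌉ = ⌈13.6⌉ = 14.
The value at rank 14 is 10.5.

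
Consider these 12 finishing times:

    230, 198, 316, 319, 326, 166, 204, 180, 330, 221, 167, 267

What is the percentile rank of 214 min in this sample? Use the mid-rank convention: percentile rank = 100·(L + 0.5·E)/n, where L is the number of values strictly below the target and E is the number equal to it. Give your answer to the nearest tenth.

41.7

Sorted: 166, 167, 180, 198, 204, 221, 230, 267, 316, 319, 326, 330.
Count below 214: L = 5; count equal: E = 0; n = 12.
Percentile rank = 100·(5 + 0.5·0)/12 = 100·5/12 = 41.67.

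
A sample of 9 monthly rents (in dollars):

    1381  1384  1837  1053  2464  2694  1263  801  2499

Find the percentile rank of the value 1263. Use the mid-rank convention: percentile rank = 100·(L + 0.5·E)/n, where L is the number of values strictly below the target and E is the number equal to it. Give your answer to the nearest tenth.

Sorted: 801, 1053, 1263, 1381, 1384, 1837, 2464, 2499, 2694.
Count below 1263: L = 2; count equal: E = 1; n = 9.
Percentile rank = 100·(2 + 0.5·1)/9 = 100·2.5/9 = 27.78.

27.8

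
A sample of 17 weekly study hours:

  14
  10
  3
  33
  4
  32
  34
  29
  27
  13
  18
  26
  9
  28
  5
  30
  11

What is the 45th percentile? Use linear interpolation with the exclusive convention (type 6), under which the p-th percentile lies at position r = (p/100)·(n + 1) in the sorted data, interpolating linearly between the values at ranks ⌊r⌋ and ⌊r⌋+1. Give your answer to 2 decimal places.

14.40

Sorted: 3, 4, 5, 9, 10, 11, 13, 14, 18, 26, 27, 28, 29, 30, 32, 33, 34.
n = 17.
r = (45/100)·(17 + 1) = 8.1.
Rank 8 is 14 and rank 9 is 18.
Interpolate: 14 + 0.1·(18 − 14) = 14 + 0.1·4 = 14.4.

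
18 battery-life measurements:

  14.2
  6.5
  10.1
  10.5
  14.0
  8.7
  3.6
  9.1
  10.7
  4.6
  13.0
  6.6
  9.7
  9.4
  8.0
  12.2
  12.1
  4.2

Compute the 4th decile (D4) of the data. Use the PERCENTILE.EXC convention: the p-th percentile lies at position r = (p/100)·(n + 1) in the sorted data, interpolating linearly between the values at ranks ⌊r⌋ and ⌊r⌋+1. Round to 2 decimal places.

Sorted: 3.6, 4.2, 4.6, 6.5, 6.6, 8.0, 8.7, 9.1, 9.4, 9.7, 10.1, 10.5, 10.7, 12.1, 12.2, 13.0, 14.0, 14.2.
n = 18.
r = (40/100)·(18 + 1) = 7.6.
Rank 7 is 8.7 and rank 8 is 9.1.
Interpolate: 8.7 + 0.6·(9.1 − 8.7) = 8.7 + 0.6·0.4 = 8.94.

8.94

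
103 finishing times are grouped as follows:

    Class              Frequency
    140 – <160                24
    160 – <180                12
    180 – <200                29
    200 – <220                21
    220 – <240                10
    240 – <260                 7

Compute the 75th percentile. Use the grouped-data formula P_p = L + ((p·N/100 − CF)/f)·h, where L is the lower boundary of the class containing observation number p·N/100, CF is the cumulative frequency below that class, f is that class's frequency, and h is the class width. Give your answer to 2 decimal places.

211.67

N = 103; target position k = 75/100 · 103 = 77.25.
Cumulative frequencies: 24, 36, 65, 86, 96, 103.
Observation 77.25 falls in the class 200 – <220.
L = 200, CF = 65, f = 21, h = 20.
P75 = 200 + ((77.25 − 65)/21)·20 = 200 + 11.6667 = 211.667.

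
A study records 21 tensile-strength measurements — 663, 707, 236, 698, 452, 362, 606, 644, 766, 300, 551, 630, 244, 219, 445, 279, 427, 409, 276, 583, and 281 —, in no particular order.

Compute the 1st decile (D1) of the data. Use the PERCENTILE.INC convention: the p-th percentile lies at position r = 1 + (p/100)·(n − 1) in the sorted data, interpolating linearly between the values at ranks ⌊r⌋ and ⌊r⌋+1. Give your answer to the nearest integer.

244

Sorted: 219, 236, 244, 276, 279, 281, 300, 362, 409, 427, 445, 452, 551, 583, 606, 630, 644, 663, 698, 707, 766.
n = 21.
r = 1 + (10/100)·(21 − 1) = 1 + 2 = 3.
r is an integer, so P10 is the value at rank 3: 244.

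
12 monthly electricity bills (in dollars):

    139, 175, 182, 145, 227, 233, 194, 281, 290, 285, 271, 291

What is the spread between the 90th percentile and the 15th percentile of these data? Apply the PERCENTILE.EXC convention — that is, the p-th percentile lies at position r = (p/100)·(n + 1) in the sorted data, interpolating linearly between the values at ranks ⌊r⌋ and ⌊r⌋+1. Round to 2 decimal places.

146.00

Sorted: 139, 145, 175, 182, 194, 227, 233, 271, 281, 285, 290, 291.
n = 12.
P15: r = 1.95; ranks 1–2 are 139, 145; interpolating gives 144.7.
P90: r = 11.7; ranks 11–12 are 290, 291; interpolating gives 290.7.
Difference: 290.7 − 144.7 = 146.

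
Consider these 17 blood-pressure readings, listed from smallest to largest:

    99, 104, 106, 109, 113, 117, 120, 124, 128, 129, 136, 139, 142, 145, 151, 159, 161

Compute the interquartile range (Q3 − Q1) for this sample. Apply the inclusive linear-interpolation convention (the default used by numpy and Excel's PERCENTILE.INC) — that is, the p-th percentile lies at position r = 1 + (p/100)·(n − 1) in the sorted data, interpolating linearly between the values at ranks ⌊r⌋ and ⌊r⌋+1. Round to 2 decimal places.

n = 17.
P25: r = 5 (integer) → 113.
P75: r = 13 (integer) → 142.
Difference: 142 − 113 = 29.

29.00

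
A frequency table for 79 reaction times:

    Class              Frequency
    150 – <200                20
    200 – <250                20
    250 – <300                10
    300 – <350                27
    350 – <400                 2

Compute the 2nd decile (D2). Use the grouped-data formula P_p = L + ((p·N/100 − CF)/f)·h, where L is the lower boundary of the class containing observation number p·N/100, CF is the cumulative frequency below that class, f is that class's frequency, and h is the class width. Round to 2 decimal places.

N = 79; target position k = 20/100 · 79 = 15.8.
Cumulative frequencies: 20, 40, 50, 77, 79.
Observation 15.8 falls in the class 150 – <200.
L = 150, CF = 0, f = 20, h = 50.
P20 = 150 + ((15.8 − 0)/20)·50 = 150 + 39.5 = 189.5.

189.50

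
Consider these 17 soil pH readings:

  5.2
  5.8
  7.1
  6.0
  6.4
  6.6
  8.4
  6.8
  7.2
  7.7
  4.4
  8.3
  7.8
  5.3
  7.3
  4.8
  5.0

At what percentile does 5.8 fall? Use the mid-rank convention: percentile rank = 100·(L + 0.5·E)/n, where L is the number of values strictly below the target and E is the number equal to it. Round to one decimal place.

32.4

Sorted: 4.4, 4.8, 5.0, 5.2, 5.3, 5.8, 6.0, 6.4, 6.6, 6.8, 7.1, 7.2, 7.3, 7.7, 7.8, 8.3, 8.4.
Count below 5.8: L = 5; count equal: E = 1; n = 17.
Percentile rank = 100·(5 + 0.5·1)/17 = 100·5.5/17 = 32.35.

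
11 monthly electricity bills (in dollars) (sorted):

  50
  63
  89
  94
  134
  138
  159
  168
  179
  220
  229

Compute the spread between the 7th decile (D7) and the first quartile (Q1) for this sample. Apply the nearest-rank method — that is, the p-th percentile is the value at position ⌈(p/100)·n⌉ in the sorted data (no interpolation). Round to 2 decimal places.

79.00

n = 11.
P25: rank ⌈25/100·11⌉ = 3 → 89.
P70: rank ⌈70/100·11⌉ = 8 → 168.
Difference: 168 − 89 = 79.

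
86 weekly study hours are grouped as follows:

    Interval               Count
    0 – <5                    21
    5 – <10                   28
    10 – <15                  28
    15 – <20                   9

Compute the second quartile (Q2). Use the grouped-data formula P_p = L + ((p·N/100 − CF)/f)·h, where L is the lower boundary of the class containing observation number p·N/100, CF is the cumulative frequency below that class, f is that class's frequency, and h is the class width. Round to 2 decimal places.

N = 86; target position k = 50/100 · 86 = 43.
Cumulative frequencies: 21, 49, 77, 86.
Observation 43 falls in the class 5 – <10.
L = 5, CF = 21, f = 28, h = 5.
P50 = 5 + ((43 − 21)/28)·5 = 5 + 3.92857 = 8.92857.

8.93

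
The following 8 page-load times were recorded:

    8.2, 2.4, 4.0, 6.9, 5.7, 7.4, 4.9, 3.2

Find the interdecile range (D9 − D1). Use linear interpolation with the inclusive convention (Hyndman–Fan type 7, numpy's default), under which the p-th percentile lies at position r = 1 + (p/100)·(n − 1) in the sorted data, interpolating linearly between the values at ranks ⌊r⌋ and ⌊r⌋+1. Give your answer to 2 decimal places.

Sorted: 2.4, 3.2, 4.0, 4.9, 5.7, 6.9, 7.4, 8.2.
n = 8.
P10: r = 1.7; ranks 1–2 are 2.4, 3.2; interpolating gives 2.96.
P90: r = 7.3; ranks 7–8 are 7.4, 8.2; interpolating gives 7.64.
Difference: 7.64 − 2.96 = 4.68.

4.68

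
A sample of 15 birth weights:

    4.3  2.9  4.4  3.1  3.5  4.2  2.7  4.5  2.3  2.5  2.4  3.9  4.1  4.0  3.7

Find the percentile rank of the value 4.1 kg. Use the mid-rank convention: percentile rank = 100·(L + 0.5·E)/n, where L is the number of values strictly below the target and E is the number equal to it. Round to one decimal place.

70.0

Sorted: 2.3, 2.4, 2.5, 2.7, 2.9, 3.1, 3.5, 3.7, 3.9, 4.0, 4.1, 4.2, 4.3, 4.4, 4.5.
Count below 4.1: L = 10; count equal: E = 1; n = 15.
Percentile rank = 100·(10 + 0.5·1)/15 = 100·10.5/15 = 70.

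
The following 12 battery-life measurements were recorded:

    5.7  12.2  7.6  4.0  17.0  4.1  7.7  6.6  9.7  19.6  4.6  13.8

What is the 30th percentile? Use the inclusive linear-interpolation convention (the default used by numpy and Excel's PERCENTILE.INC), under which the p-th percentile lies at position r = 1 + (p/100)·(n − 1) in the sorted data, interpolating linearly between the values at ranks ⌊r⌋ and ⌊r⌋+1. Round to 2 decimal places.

Sorted: 4.0, 4.1, 4.6, 5.7, 6.6, 7.6, 7.7, 9.7, 12.2, 13.8, 17.0, 19.6.
n = 12.
r = 1 + (30/100)·(12 − 1) = 1 + 3.3 = 4.3.
Rank 4 is 5.7 and rank 5 is 6.6.
Interpolate: 5.7 + 0.3·(6.6 − 5.7) = 5.7 + 0.3·0.9 = 5.97.

5.97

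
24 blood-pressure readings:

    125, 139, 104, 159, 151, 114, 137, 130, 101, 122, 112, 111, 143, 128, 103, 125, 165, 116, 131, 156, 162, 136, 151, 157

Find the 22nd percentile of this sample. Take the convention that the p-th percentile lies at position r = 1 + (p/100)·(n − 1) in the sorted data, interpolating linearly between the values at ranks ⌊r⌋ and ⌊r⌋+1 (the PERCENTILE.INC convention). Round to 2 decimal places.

Sorted: 101, 103, 104, 111, 112, 114, 116, 122, 125, 125, 128, 130, 131, 136, 137, 139, 143, 151, 151, 156, 157, 159, 162, 165.
n = 24.
r = 1 + (22/100)·(24 − 1) = 1 + 5.06 = 6.06.
Rank 6 is 114 and rank 7 is 116.
Interpolate: 114 + 0.06·(116 − 114) = 114 + 0.06·2 = 114.12.

114.12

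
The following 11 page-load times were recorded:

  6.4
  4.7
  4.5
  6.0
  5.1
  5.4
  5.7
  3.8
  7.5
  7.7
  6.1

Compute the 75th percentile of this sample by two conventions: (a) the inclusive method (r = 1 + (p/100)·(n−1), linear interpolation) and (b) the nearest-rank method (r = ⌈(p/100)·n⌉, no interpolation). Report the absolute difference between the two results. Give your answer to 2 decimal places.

0.15

Sorted: 3.8, 4.5, 4.7, 5.1, 5.4, 5.7, 6.0, 6.1, 6.4, 7.5, 7.7.
n = 11.
(a) r = 8.5; between ranks 8 (6.1) and 9 (6.4): 6.25.
(b) the nearest-rank method: rank 9 → 6.4.
|6.25 − 6.4| = 0.15.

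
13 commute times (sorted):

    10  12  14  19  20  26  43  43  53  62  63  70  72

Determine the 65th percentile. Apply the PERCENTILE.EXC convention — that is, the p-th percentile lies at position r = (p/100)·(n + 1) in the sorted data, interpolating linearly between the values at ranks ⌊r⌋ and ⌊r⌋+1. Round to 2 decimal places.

n = 13.
r = (65/100)·(13 + 1) = 9.1.
Rank 9 is 53 and rank 10 is 62.
Interpolate: 53 + 0.1·(62 − 53) = 53 + 0.1·9 = 53.9.

53.90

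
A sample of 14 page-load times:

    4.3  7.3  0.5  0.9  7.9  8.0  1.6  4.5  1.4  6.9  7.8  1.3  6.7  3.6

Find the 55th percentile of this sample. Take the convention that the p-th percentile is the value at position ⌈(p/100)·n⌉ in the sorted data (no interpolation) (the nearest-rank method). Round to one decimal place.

Sorted: 0.5, 0.9, 1.3, 1.4, 1.6, 3.6, 4.3, 4.5, 6.7, 6.9, 7.3, 7.8, 7.9, 8.0.
n = 14.
Position = ⌈55/100 · 14⌉ = ⌈7.7⌉ = 8.
The value at rank 8 is 4.5.

4.5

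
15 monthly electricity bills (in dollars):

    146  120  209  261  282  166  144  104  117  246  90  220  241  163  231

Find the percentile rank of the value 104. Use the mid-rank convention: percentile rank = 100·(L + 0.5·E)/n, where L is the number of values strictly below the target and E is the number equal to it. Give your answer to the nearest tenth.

Sorted: 90, 104, 117, 120, 144, 146, 163, 166, 209, 220, 231, 241, 246, 261, 282.
Count below 104: L = 1; count equal: E = 1; n = 15.
Percentile rank = 100·(1 + 0.5·1)/15 = 100·1.5/15 = 10.

10.0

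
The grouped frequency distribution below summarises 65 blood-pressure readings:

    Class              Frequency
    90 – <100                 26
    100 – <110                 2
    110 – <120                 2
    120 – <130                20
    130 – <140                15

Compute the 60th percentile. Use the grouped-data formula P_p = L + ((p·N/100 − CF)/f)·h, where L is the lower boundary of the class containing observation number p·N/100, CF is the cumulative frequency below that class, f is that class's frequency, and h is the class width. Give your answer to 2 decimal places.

124.50

N = 65; target position k = 60/100 · 65 = 39.
Cumulative frequencies: 26, 28, 30, 50, 65.
Observation 39 falls in the class 120 – <130.
L = 120, CF = 30, f = 20, h = 10.
P60 = 120 + ((39 − 30)/20)·10 = 120 + 4.5 = 124.5.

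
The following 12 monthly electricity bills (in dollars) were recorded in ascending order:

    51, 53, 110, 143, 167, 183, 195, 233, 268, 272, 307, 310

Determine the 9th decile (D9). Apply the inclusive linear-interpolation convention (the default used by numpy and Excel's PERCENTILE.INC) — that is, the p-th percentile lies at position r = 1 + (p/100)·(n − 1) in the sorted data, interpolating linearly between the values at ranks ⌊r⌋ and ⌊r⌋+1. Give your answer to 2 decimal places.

303.50

n = 12.
r = 1 + (90/100)·(12 − 1) = 1 + 9.9 = 10.9.
Rank 10 is 272 and rank 11 is 307.
Interpolate: 272 + 0.9·(307 − 272) = 272 + 0.9·35 = 303.5.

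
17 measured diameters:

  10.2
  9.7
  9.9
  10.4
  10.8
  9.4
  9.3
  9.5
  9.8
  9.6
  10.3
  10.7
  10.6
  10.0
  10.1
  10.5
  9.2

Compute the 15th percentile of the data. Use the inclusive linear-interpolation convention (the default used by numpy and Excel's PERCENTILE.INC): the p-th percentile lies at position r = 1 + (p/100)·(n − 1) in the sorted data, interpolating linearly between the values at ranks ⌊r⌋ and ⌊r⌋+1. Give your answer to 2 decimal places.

9.44

Sorted: 9.2, 9.3, 9.4, 9.5, 9.6, 9.7, 9.8, 9.9, 10.0, 10.1, 10.2, 10.3, 10.4, 10.5, 10.6, 10.7, 10.8.
n = 17.
r = 1 + (15/100)·(17 − 1) = 1 + 2.4 = 3.4.
Rank 3 is 9.4 and rank 4 is 9.5.
Interpolate: 9.4 + 0.4·(9.5 − 9.4) = 9.4 + 0.4·0.1 = 9.44.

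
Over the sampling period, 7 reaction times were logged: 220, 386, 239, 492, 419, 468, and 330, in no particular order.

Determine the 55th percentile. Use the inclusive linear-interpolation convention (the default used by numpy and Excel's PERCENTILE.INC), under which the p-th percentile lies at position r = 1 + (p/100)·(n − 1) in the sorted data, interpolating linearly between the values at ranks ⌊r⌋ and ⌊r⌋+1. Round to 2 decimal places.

395.90

Sorted: 220, 239, 330, 386, 419, 468, 492.
n = 7.
r = 1 + (55/100)·(7 − 1) = 1 + 3.3 = 4.3.
Rank 4 is 386 and rank 5 is 419.
Interpolate: 386 + 0.3·(419 − 386) = 386 + 0.3·33 = 395.9.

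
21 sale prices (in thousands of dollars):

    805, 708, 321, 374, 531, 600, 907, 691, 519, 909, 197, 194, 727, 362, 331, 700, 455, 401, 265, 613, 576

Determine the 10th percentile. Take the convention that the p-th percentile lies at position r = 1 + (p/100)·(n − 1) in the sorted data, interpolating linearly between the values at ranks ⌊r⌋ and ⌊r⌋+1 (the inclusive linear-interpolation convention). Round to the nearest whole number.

Sorted: 194, 197, 265, 321, 331, 362, 374, 401, 455, 519, 531, 576, 600, 613, 691, 700, 708, 727, 805, 907, 909.
n = 21.
r = 1 + (10/100)·(21 − 1) = 1 + 2 = 3.
r is an integer, so P10 is the value at rank 3: 265.

265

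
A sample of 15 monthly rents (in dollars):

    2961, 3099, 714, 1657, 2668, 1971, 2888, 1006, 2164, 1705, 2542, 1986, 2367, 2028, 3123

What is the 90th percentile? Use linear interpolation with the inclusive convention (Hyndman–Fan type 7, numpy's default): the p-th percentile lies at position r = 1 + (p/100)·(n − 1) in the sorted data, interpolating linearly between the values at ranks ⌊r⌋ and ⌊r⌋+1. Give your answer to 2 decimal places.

Sorted: 714, 1006, 1657, 1705, 1971, 1986, 2028, 2164, 2367, 2542, 2668, 2888, 2961, 3099, 3123.
n = 15.
r = 1 + (90/100)·(15 − 1) = 1 + 12.6 = 13.6.
Rank 13 is 2961 and rank 14 is 3099.
Interpolate: 2961 + 0.6·(3099 − 2961) = 2961 + 0.6·138 = 3043.8.

3043.80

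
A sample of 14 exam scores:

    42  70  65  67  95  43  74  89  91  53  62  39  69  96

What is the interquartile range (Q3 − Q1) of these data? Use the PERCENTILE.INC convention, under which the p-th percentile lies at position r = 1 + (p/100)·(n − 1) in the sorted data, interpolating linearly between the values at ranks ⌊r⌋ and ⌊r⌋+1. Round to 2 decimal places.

Sorted: 39, 42, 43, 53, 62, 65, 67, 69, 70, 74, 89, 91, 95, 96.
n = 14.
P25: r = 4.25; ranks 4–5 are 53, 62; interpolating gives 55.25.
P75: r = 10.75; ranks 10–11 are 74, 89; interpolating gives 85.25.
Difference: 85.25 − 55.25 = 30.

30.00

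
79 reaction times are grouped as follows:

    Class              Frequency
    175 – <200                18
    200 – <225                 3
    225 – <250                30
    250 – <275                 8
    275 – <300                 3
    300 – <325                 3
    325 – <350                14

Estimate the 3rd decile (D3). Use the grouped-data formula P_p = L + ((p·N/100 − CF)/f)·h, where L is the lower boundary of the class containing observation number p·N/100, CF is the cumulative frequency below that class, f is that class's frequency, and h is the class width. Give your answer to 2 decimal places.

227.25

N = 79; target position k = 30/100 · 79 = 23.7.
Cumulative frequencies: 18, 21, 51, 59, 62, 65, 79.
Observation 23.7 falls in the class 225 – <250.
L = 225, CF = 21, f = 30, h = 25.
P30 = 225 + ((23.7 − 21)/30)·25 = 225 + 2.25 = 227.25.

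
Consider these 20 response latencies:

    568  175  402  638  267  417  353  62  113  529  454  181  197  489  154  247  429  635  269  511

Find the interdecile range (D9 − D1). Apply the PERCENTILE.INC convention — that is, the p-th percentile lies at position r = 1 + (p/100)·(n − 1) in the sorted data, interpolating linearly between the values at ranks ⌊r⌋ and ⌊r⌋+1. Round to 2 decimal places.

424.80

Sorted: 62, 113, 154, 175, 181, 197, 247, 267, 269, 353, 402, 417, 429, 454, 489, 511, 529, 568, 635, 638.
n = 20.
P10: r = 2.9; ranks 2–3 are 113, 154; interpolating gives 149.9.
P90: r = 18.1; ranks 18–19 are 568, 635; interpolating gives 574.7.
Difference: 574.7 − 149.9 = 424.8.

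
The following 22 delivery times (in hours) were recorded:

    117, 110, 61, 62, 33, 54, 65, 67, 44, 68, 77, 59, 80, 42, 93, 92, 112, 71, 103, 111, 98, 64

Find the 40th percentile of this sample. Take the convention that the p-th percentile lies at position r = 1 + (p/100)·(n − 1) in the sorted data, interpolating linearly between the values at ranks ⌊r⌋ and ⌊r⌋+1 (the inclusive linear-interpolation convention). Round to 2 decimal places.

Sorted: 33, 42, 44, 54, 59, 61, 62, 64, 65, 67, 68, 71, 77, 80, 92, 93, 98, 103, 110, 111, 112, 117.
n = 22.
r = 1 + (40/100)·(22 − 1) = 1 + 8.4 = 9.4.
Rank 9 is 65 and rank 10 is 67.
Interpolate: 65 + 0.4·(67 − 65) = 65 + 0.4·2 = 65.8.

65.80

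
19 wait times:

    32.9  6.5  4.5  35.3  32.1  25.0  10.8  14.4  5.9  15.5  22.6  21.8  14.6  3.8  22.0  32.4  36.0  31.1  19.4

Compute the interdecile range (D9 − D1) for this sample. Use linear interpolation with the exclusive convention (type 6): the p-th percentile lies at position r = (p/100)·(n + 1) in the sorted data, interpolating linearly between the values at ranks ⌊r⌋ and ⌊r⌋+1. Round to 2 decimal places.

30.80

Sorted: 3.8, 4.5, 5.9, 6.5, 10.8, 14.4, 14.6, 15.5, 19.4, 21.8, 22.0, 22.6, 25.0, 31.1, 32.1, 32.4, 32.9, 35.3, 36.0.
n = 19.
P10: r = 2 (integer) → 4.5.
P90: r = 18 (integer) → 35.3.
Difference: 35.3 − 4.5 = 30.8.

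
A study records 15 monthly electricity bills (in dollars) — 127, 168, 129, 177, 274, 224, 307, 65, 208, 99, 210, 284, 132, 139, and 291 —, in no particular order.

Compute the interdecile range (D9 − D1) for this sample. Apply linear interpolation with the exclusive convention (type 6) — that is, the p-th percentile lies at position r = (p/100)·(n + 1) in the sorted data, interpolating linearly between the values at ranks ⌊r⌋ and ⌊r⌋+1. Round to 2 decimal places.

Sorted: 65, 99, 127, 129, 132, 139, 168, 177, 208, 210, 224, 274, 284, 291, 307.
n = 15.
P10: r = 1.6; ranks 1–2 are 65, 99; interpolating gives 85.4.
P90: r = 14.4; ranks 14–15 are 291, 307; interpolating gives 297.4.
Difference: 297.4 − 85.4 = 212.

212.00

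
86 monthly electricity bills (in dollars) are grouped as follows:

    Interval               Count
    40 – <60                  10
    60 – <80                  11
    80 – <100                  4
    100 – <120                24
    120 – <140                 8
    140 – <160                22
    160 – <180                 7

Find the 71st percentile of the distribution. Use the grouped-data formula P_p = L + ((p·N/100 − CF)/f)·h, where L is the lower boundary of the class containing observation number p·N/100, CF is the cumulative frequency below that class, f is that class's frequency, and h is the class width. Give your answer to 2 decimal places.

N = 86; target position k = 71/100 · 86 = 61.06.
Cumulative frequencies: 10, 21, 25, 49, 57, 79, 86.
Observation 61.06 falls in the class 140 – <160.
L = 140, CF = 57, f = 22, h = 20.
P71 = 140 + ((61.06 − 57)/22)·20 = 140 + 3.69091 = 143.691.

143.69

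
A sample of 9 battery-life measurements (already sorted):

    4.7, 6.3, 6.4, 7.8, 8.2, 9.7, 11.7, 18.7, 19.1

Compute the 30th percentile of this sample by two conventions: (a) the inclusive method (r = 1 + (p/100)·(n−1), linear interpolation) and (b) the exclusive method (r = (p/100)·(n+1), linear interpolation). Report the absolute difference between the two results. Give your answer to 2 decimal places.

n = 9.
(a) r = 3.4; between ranks 3 (6.4) and 4 (7.8): 6.96.
(b) r = 3 → value at rank 3 = 6.4.
|6.96 − 6.4| = 0.56.

0.56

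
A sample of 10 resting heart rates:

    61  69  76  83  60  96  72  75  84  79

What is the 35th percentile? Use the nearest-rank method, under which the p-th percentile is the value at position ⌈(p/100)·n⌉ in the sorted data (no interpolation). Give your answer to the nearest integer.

72

Sorted: 60, 61, 69, 72, 75, 76, 79, 83, 84, 96.
n = 10.
Position = ⌈35/100 · 10⌉ = ⌈3.5⌉ = 4.
The value at rank 4 is 72.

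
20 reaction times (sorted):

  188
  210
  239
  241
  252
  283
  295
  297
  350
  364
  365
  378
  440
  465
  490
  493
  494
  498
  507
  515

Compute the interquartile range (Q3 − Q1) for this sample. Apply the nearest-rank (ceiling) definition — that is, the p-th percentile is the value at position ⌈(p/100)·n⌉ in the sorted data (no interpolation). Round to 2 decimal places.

n = 20.
P25: rank ⌈25/100·20⌉ = 5 → 252.
P75: rank ⌈75/100·20⌉ = 15 → 490.
Difference: 490 − 252 = 238.

238.00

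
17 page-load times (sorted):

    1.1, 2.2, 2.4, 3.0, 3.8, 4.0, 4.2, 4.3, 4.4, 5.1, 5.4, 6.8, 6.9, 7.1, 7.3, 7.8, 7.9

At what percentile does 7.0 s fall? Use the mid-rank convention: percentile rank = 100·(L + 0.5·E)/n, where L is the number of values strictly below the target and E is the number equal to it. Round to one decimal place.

76.5

Count below 7.0: L = 13; count equal: E = 0; n = 17.
Percentile rank = 100·(13 + 0.5·0)/17 = 100·13/17 = 76.47.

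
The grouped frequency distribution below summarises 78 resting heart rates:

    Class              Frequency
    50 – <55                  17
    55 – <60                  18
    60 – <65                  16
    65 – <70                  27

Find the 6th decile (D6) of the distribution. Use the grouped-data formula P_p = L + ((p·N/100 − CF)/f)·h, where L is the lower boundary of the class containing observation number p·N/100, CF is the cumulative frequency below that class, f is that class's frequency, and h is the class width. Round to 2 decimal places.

63.69

N = 78; target position k = 60/100 · 78 = 46.8.
Cumulative frequencies: 17, 35, 51, 78.
Observation 46.8 falls in the class 60 – <65.
L = 60, CF = 35, f = 16, h = 5.
P60 = 60 + ((46.8 − 35)/16)·5 = 60 + 3.6875 = 63.6875.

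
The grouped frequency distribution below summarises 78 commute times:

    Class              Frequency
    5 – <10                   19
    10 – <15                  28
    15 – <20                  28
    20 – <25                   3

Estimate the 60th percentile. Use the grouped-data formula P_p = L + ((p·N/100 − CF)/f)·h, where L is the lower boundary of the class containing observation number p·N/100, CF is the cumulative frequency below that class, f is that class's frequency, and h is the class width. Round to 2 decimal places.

N = 78; target position k = 60/100 · 78 = 46.8.
Cumulative frequencies: 19, 47, 75, 78.
Observation 46.8 falls in the class 10 – <15.
L = 10, CF = 19, f = 28, h = 5.
P60 = 10 + ((46.8 − 19)/28)·5 = 10 + 4.96429 = 14.9643.

14.96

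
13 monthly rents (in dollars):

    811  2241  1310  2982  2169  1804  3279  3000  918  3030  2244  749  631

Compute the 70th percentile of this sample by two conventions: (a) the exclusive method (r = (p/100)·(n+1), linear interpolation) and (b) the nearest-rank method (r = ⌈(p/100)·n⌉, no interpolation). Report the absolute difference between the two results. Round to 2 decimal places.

Sorted: 631, 749, 811, 918, 1310, 1804, 2169, 2241, 2244, 2982, 3000, 3030, 3279.
n = 13.
(a) r = 9.8; between ranks 9 (2244) and 10 (2982): 2834.4.
(b) the nearest-rank method: rank 10 → 2982.
|2834.4 − 2982| = 147.6.

147.60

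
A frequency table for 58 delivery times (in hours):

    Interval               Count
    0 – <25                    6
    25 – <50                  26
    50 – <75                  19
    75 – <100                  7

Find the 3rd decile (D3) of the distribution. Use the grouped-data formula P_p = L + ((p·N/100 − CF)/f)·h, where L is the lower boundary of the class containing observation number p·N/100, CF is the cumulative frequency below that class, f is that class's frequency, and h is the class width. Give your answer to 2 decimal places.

35.96

N = 58; target position k = 30/100 · 58 = 17.4.
Cumulative frequencies: 6, 32, 51, 58.
Observation 17.4 falls in the class 25 – <50.
L = 25, CF = 6, f = 26, h = 25.
P30 = 25 + ((17.4 − 6)/26)·25 = 25 + 10.9615 = 35.9615.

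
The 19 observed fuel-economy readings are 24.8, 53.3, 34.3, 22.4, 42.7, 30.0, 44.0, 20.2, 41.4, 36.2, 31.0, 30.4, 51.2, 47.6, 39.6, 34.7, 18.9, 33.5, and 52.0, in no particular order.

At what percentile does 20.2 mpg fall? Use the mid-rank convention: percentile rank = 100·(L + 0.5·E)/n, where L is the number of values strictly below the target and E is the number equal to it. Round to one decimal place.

Sorted: 18.9, 20.2, 22.4, 24.8, 30.0, 30.4, 31.0, 33.5, 34.3, 34.7, 36.2, 39.6, 41.4, 42.7, 44.0, 47.6, 51.2, 52.0, 53.3.
Count below 20.2: L = 1; count equal: E = 1; n = 19.
Percentile rank = 100·(1 + 0.5·1)/19 = 100·1.5/19 = 7.895.

7.9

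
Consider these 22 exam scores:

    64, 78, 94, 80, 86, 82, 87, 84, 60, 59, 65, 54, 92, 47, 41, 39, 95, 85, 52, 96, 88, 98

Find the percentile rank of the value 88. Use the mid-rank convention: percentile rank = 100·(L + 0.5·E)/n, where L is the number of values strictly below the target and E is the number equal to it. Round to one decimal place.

75.0

Sorted: 39, 41, 47, 52, 54, 59, 60, 64, 65, 78, 80, 82, 84, 85, 86, 87, 88, 92, 94, 95, 96, 98.
Count below 88: L = 16; count equal: E = 1; n = 22.
Percentile rank = 100·(16 + 0.5·1)/22 = 100·16.5/22 = 75.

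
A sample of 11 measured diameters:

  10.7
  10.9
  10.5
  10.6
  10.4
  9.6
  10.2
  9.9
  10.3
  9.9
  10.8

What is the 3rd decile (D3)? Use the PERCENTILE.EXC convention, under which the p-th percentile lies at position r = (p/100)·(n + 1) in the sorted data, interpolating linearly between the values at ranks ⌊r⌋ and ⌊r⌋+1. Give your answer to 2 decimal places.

10.08

Sorted: 9.6, 9.9, 9.9, 10.2, 10.3, 10.4, 10.5, 10.6, 10.7, 10.8, 10.9.
n = 11.
r = (30/100)·(11 + 1) = 3.6.
Rank 3 is 9.9 and rank 4 is 10.2.
Interpolate: 9.9 + 0.6·(10.2 − 9.9) = 9.9 + 0.6·0.3 = 10.08.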